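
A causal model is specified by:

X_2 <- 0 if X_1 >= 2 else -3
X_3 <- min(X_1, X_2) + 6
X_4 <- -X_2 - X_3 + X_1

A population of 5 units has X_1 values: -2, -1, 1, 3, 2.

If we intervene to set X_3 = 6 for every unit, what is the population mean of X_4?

do(X_3=6) breaks X_3's dependence on X_1. With X_3=6 fixed, X_4 across the units is -5, -4, -2, -3, -4, mean -3.6.

-3.6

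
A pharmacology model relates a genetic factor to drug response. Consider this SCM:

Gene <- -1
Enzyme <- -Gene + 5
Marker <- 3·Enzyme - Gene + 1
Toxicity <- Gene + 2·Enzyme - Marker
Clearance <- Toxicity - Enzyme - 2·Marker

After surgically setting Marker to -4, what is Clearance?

do(Marker=-4) replaces the equation Marker <- 3·Enzyme - Gene + 1 with the constant Marker = -4.
Enzyme = -Gene + 5  [with Gene=-1]  = 6
Toxicity = Gene + 2·Enzyme - Marker  [with Gene=-1, Enzyme=6, Marker=-4]  = 15
Clearance = Toxicity - Enzyme - 2·Marker  [with Toxicity=15, Enzyme=6, Marker=-4]  = 17

17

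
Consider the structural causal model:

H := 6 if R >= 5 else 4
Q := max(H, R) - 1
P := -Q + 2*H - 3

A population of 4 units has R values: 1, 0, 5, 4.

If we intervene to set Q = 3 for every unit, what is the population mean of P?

3

The intervention sets Q=3 in all 4 units regardless of R. Recomputing P per unit gives 2, 2, 6, 2; average 3.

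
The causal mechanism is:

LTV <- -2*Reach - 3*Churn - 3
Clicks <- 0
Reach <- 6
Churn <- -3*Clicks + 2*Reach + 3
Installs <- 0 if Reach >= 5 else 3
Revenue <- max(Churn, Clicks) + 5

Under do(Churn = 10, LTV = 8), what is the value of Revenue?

15

Setting Churn = 10, LTV = 8 by intervention discards those variables' equations.
Revenue = max(Churn, Clicks) + 5  [with Churn=10, Clicks=0]  = 15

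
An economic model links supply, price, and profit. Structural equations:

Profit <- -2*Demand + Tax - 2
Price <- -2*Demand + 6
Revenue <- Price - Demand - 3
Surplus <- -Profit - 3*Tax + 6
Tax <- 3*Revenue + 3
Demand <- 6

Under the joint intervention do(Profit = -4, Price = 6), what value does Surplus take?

The joint intervention fixes Profit = -4, Price = 6, removing each variable's own equation.
Revenue = Price - Demand - 3  [with Price=6, Demand=6]  = -3
Tax = 3*Revenue + 3  [with Revenue=-3]  = -6
Surplus = -Profit - 3*Tax + 6  [with Profit=-4, Tax=-6]  = 28

28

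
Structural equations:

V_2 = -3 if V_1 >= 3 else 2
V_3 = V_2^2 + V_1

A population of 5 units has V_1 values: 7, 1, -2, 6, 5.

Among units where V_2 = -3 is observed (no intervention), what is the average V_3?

Observing V_2=-3 restricts to units where V_2's equation naturally yields -3: V_1 ∈ {7, 6, 5}. In that subpopulation V_3 = 16, 15, 14, mean 15.

15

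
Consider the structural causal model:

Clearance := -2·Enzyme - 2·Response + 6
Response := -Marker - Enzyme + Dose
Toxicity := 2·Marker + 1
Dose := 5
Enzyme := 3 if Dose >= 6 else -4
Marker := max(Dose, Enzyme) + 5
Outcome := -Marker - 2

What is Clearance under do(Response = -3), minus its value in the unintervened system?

4

Under do(Response=-3), the mechanism Response := -Marker - Enzyme + Dose is discarded; Response is fixed at -3.
Enzyme = 3 if Dose >= 6 else -4  [with Dose=5]  = -4
Clearance = -2·Enzyme - 2·Response + 6  [with Enzyme=-4, Response=-3]  = 20
Without intervention: Enzyme = 3 if Dose >= 6 else -4  [with Dose=5]  = -4; Marker = max(Dose, Enzyme) + 5  [with Dose=5, Enzyme=-4]  = 10; Response = -Marker - Enzyme + Dose  [with Marker=10, Enzyme=-4, Dose=5]  = -1; Clearance = -2·Enzyme - 2·Response + 6  [with Enzyme=-4, Response=-1]  = 16.
Change = 20 − 16 = 4.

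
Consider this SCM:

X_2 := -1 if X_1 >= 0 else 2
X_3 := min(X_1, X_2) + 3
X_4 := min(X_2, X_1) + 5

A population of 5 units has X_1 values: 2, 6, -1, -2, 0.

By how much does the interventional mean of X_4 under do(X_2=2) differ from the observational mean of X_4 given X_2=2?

do(X_2=2) breaks X_2's dependence on X_1. With X_2=2 fixed, X_4 across the units is 7, 7, 4, 3, 5, mean 5.2.
Conditioning on X_2=2 selects the 2 unit(s) with X_1 ∈ {-1, -2}. Their X_4 values: 4, 3. Mean = 3.5.
Difference = 5.2 − 3.5 = 1.7.

1.7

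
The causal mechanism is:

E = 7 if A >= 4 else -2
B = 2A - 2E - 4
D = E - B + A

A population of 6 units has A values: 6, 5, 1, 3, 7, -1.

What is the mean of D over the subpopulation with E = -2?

E[D|E=-2] averages over only the 3 units with E=-2 (A = 1, 3, -1): D = -3, -5, -1, mean -3.

-3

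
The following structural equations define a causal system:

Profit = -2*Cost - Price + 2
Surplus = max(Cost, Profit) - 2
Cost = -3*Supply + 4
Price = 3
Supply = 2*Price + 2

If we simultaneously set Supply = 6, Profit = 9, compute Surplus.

7

Setting Supply = 6, Profit = 9 by intervention discards those variables' equations.
Cost = -3*Supply + 4  [with Supply=6]  = -14
Surplus = max(Cost, Profit) - 2  [with Cost=-14, Profit=9]  = 7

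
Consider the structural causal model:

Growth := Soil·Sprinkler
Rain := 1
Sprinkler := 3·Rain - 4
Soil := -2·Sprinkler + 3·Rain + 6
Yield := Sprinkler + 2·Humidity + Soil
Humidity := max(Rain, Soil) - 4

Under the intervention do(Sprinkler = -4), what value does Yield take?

39

Under do(Sprinkler=-4), the mechanism Sprinkler := 3·Rain - 4 is discarded; Sprinkler is fixed at -4.
Soil = -2·Sprinkler + 3·Rain + 6  [with Sprinkler=-4, Rain=1]  = 17
Humidity = max(Rain, Soil) - 4  [with Rain=1, Soil=17]  = 13
Yield = Sprinkler + 2·Humidity + Soil  [with Sprinkler=-4, Humidity=13, Soil=17]  = 39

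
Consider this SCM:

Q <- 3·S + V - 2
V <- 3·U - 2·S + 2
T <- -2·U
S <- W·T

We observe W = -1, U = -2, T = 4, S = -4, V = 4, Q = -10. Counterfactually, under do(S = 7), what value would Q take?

1

Under do(S=7), the mechanism S <- W·T is discarded; S is fixed at 7.
V = 3·U - 2·S + 2  [with U=-2, S=7]  = -18
Q = 3·S + V - 2  [with S=7, V=-18]  = 1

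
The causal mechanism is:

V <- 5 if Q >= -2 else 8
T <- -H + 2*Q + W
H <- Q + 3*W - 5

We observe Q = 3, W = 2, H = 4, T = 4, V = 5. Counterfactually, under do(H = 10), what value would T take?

The intervention breaks the incoming arrows to H: H <- Q + 3*W - 5 no longer applies, and H = 10.
T = -H + 2*Q + W  [with H=10, Q=3, W=2]  = -2

-2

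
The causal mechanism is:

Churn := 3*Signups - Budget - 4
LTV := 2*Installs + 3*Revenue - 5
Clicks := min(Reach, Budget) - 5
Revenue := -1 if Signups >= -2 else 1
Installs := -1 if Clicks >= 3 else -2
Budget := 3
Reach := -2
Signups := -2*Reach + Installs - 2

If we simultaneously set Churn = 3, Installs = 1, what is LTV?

-6

Under do(Churn = 3, Installs = 1), each intervened variable's structural equation is replaced by its fixed value.
Signups = -2*Reach + Installs - 2  [with Reach=-2, Installs=1]  = 3
Revenue = -1 if Signups >= -2 else 1  [with Signups=3]  = -1
LTV = 2*Installs + 3*Revenue - 5  [with Installs=1, Revenue=-1]  = -6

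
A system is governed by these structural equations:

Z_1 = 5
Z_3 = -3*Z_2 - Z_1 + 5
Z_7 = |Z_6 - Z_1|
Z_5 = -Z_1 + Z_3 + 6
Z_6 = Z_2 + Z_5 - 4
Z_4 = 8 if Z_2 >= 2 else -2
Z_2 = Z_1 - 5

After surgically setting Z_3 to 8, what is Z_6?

The intervention breaks the incoming arrows to Z_3: Z_3 = -3*Z_2 - Z_1 + 5 no longer applies, and Z_3 = 8.
Z_2 = Z_1 - 5  [with Z_1=5]  = 0
Z_5 = -Z_1 + Z_3 + 6  [with Z_1=5, Z_3=8]  = 9
Z_6 = Z_2 + Z_5 - 4  [with Z_2=0, Z_5=9]  = 5

5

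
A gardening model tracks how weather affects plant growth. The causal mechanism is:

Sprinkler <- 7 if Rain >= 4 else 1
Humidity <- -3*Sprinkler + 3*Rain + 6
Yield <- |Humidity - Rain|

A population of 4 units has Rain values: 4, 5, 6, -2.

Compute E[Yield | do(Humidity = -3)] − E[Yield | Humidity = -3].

The intervention sets Humidity=-3 in all 4 units regardless of Rain. Recomputing Yield per unit gives 7, 8, 9, 1; average 6.25.
Conditioning on Humidity=-3 selects the 2 unit(s) with Rain ∈ {4, -2}. Their Yield values: 7, 1. Mean = 4.
Difference = 6.25 − 4 = 2.25.

2.25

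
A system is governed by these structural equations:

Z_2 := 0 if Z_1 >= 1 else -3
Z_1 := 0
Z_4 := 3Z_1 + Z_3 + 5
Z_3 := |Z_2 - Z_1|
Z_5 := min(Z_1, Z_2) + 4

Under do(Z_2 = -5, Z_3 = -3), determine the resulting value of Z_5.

Under do(Z_2 = -5, Z_3 = -3), each intervened variable's structural equation is replaced by its fixed value.
Z_5 = min(Z_1, Z_2) + 4  [with Z_1=0, Z_2=-5]  = -1

-1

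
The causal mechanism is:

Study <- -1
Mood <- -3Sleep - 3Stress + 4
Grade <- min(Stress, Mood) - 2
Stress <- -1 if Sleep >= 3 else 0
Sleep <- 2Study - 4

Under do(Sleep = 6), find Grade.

-13

do(Sleep=6) replaces the equation Sleep <- 2Study - 4 with the constant Sleep = 6.
Stress = -1 if Sleep >= 3 else 0  [with Sleep=6]  = -1
Mood = -3Sleep - 3Stress + 4  [with Sleep=6, Stress=-1]  = -11
Grade = min(Stress, Mood) - 2  [with Stress=-1, Mood=-11]  = -13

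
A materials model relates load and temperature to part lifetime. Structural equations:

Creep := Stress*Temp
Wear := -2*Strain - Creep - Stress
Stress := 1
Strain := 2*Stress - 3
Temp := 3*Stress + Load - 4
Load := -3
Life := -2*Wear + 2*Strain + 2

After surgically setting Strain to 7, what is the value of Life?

38

The intervention breaks the incoming arrows to Strain: Strain := 2*Stress - 3 no longer applies, and Strain = 7.
Temp = 3*Stress + Load - 4  [with Stress=1, Load=-3]  = -4
Creep = Stress*Temp  [with Stress=1, Temp=-4]  = -4
Wear = -2*Strain - Creep - Stress  [with Strain=7, Creep=-4, Stress=1]  = -11
Life = -2*Wear + 2*Strain + 2  [with Wear=-11, Strain=7]  = 38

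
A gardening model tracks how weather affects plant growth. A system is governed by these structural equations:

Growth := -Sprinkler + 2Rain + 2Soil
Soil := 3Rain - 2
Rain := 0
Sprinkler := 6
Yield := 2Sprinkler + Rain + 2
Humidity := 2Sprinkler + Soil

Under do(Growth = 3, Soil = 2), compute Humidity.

The joint intervention fixes Growth = 3, Soil = 2, removing each variable's own equation.
Humidity = 2Sprinkler + Soil  [with Sprinkler=6, Soil=2]  = 14

14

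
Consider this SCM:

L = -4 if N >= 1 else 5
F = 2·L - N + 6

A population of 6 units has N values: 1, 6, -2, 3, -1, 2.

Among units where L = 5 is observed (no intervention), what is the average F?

Conditioning on L=5 selects the 2 unit(s) with N ∈ {-2, -1}. Their F values: 18, 17. Mean = 17.5.

17.5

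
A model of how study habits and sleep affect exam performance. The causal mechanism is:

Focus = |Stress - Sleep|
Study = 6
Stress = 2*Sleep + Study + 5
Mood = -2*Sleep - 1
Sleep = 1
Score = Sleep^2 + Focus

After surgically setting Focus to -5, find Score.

-4

Intervening sets Focus = -5 and removes its equation (Focus = |Stress - Sleep|).
Score = Sleep^2 + Focus  [with Sleep=1, Focus=-5]  = -4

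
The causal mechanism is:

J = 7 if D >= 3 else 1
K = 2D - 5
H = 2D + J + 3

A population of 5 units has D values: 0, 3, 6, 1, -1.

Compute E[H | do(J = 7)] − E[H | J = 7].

-5.4

The intervention sets J=7 in all 5 units regardless of D. Recomputing H per unit gives 10, 16, 22, 12, 8; average 13.6.
E[H|J=7] averages over only the 2 units with J=7 (D = 3, 6): H = 16, 22, mean 19.
Difference = 13.6 − 19 = -5.4.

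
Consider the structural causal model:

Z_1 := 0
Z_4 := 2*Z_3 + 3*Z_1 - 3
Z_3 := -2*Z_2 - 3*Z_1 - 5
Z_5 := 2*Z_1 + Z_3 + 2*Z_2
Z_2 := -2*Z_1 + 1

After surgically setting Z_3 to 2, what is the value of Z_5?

do(Z_3=2) replaces the equation Z_3 := -2*Z_2 - 3*Z_1 - 5 with the constant Z_3 = 2.
Z_2 = -2*Z_1 + 1  [with Z_1=0]  = 1
Z_5 = 2*Z_1 + Z_3 + 2*Z_2  [with Z_1=0, Z_3=2, Z_2=1]  = 4

4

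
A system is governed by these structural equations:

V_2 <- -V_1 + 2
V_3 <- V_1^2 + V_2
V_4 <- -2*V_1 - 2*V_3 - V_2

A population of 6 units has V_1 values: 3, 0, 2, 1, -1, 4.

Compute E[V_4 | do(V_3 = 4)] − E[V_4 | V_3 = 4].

The intervention sets V_3=4 in all 6 units regardless of V_1. Recomputing V_4 per unit gives -13, -10, -12, -11, -9, -14; average -11.5.
E[V_4|V_3=4] averages over only the 2 units with V_3=4 (V_1 = 2, -1): V_4 = -12, -9, mean -10.5.
Difference = -11.5 − (-10.5) = -1.

-1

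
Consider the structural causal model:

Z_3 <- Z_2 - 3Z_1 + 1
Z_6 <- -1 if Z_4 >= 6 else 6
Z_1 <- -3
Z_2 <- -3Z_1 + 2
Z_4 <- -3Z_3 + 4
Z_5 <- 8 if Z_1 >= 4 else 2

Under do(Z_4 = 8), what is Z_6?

-1

Under do(Z_4=8), the mechanism Z_4 <- -3Z_3 + 4 is discarded; Z_4 is fixed at 8.
Z_6 = -1 if Z_4 >= 6 else 6  [with Z_4=8]  = -1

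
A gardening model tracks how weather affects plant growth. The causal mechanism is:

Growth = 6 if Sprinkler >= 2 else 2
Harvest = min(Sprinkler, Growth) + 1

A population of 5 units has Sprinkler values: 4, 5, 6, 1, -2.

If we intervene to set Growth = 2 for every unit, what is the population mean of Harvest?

2

do(Growth=2) breaks Growth's dependence on Sprinkler. With Growth=2 fixed, Harvest across the units is 3, 3, 3, 2, -1, mean 2.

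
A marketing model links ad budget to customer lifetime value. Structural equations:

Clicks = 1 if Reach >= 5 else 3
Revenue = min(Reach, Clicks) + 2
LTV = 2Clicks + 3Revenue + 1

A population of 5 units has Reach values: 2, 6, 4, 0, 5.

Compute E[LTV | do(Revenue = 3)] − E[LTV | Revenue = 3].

2.4

do(Revenue=3) breaks Revenue's dependence on Reach. With Revenue=3 fixed, LTV across the units is 16, 12, 16, 16, 12, mean 14.4.
E[LTV|Revenue=3] averages over only the 2 units with Revenue=3 (Reach = 6, 5): LTV = 12, 12, mean 12.
Difference = 14.4 − 12 = 2.4.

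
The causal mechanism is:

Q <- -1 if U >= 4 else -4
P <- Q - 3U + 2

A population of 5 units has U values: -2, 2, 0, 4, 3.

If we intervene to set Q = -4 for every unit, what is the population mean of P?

-6.2

Under do(Q=-4), Q's equation is replaced by Q=-4 for every unit. Per-unit P: 4, -8, -2, -14, -11. Mean = -6.2.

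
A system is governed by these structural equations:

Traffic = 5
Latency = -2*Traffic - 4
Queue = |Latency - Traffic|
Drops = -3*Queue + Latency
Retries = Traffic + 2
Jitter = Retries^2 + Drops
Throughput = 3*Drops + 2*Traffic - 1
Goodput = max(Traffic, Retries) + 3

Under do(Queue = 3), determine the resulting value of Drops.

The intervention breaks the incoming arrows to Queue: Queue = |Latency - Traffic| no longer applies, and Queue = 3.
Latency = -2*Traffic - 4  [with Traffic=5]  = -14
Drops = -3*Queue + Latency  [with Queue=3, Latency=-14]  = -23

-23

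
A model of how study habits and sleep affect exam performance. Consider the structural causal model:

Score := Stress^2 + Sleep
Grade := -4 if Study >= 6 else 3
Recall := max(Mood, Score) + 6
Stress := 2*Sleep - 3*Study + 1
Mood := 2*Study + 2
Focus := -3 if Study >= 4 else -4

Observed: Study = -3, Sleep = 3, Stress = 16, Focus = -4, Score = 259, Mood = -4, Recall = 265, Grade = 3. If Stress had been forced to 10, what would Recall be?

The intervention breaks the incoming arrows to Stress: Stress := 2*Sleep - 3*Study + 1 no longer applies, and Stress = 10.
Score = Stress^2 + Sleep  [with Stress=10, Sleep=3]  = 103
Mood = 2*Study + 2  [with Study=-3]  = -4
Recall = max(Mood, Score) + 6  [with Mood=-4, Score=103]  = 109

109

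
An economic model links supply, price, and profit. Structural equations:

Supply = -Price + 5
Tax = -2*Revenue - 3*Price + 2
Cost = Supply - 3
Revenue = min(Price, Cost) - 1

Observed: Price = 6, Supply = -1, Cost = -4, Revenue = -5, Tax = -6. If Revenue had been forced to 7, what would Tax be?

-30

Intervening sets Revenue = 7 and removes its equation (Revenue = min(Price, Cost) - 1).
Tax = -2*Revenue - 3*Price + 2  [with Revenue=7, Price=6]  = -30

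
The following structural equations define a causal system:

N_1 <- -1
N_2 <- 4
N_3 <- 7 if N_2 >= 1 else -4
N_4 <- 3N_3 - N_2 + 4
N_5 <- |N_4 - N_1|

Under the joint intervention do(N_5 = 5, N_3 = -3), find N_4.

-9

Under do(N_5 = 5, N_3 = -3), each intervened variable's structural equation is replaced by its fixed value.
N_4 = 3N_3 - N_2 + 4  [with N_3=-3, N_2=4]  = -9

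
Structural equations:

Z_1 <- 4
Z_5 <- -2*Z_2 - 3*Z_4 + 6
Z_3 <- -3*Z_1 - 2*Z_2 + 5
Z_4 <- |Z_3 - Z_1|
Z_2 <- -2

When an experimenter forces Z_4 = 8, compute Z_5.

Intervening sets Z_4 = 8 and removes its equation (Z_4 <- |Z_3 - Z_1|).
Z_5 = -2*Z_2 - 3*Z_4 + 6  [with Z_2=-2, Z_4=8]  = -14

-14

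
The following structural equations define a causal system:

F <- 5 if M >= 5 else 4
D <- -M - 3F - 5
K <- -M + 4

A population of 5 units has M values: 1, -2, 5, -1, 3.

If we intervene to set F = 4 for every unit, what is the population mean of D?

-18.2

do(F=4) breaks F's dependence on M. With F=4 fixed, D across the units is -18, -15, -22, -16, -20, mean -18.2.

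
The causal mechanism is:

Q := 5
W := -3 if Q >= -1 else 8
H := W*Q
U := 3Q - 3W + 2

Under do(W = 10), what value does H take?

The intervention breaks the incoming arrows to W: W := -3 if Q >= -1 else 8 no longer applies, and W = 10.
H = W*Q  [with W=10, Q=5]  = 50

50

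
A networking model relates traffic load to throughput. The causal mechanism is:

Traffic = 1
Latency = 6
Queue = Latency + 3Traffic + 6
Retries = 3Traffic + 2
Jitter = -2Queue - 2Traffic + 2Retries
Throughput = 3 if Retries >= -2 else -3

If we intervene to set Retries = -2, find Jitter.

-36

Intervening sets Retries = -2 and removes its equation (Retries = 3Traffic + 2).
Queue = Latency + 3Traffic + 6  [with Latency=6, Traffic=1]  = 15
Jitter = -2Queue - 2Traffic + 2Retries  [with Queue=15, Traffic=1, Retries=-2]  = -36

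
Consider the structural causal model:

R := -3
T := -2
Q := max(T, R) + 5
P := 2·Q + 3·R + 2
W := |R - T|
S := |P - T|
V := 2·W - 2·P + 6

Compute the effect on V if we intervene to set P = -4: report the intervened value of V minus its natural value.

6

The intervention breaks the incoming arrows to P: P := 2·Q + 3·R + 2 no longer applies, and P = -4.
W = |R - T|  [with R=-3, T=-2]  = 1
V = 2·W - 2·P + 6  [with W=1, P=-4]  = 16
Without intervention: Q = max(T, R) + 5  [with T=-2, R=-3]  = 3; P = 2·Q + 3·R + 2  [with Q=3, R=-3]  = -1; W = |R - T|  [with R=-3, T=-2]  = 1; V = 2·W - 2·P + 6  [with W=1, P=-1]  = 10.
Change = 16 − 10 = 6.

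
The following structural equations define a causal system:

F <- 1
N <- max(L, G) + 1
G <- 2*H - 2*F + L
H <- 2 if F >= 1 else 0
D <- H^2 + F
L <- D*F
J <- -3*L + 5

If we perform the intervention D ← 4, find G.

6

do(D=4) replaces the equation D <- H^2 + F with the constant D = 4.
H = 2 if F >= 1 else 0  [with F=1]  = 2
L = D*F  [with D=4, F=1]  = 4
G = 2*H - 2*F + L  [with H=2, F=1, L=4]  = 6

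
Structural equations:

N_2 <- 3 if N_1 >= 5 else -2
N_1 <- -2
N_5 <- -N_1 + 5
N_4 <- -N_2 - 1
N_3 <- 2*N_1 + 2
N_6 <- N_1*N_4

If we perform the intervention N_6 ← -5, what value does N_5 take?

do(N_6=-5) replaces the equation N_6 <- N_1*N_4 with the constant N_6 = -5.
Since N_5 is not a descendant of the intervened variable, it is unaffected.
N_5 = -N_1 + 5  [with N_1=-2]  = 7

7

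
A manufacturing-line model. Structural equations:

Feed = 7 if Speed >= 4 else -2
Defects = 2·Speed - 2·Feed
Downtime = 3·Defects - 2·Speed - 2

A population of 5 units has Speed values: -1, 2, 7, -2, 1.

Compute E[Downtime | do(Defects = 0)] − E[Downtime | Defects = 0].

2.2

do(Defects=0) breaks Defects's dependence on Speed. With Defects=0 fixed, Downtime across the units is 0, -6, -16, 2, -4, mean -4.8.
E[Downtime|Defects=0] averages over only the 2 units with Defects=0 (Speed = 7, -2): Downtime = -16, 2, mean -7.
Difference = -4.8 − (-7) = 2.2.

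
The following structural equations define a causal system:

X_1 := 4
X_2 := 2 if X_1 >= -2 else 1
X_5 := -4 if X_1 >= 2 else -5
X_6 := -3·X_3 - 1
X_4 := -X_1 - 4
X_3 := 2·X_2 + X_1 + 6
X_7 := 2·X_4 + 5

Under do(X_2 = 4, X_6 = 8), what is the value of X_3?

The joint intervention fixes X_2 = 4, X_6 = 8, removing each variable's own equation.
X_3 = 2·X_2 + X_1 + 6  [with X_2=4, X_1=4]  = 18

18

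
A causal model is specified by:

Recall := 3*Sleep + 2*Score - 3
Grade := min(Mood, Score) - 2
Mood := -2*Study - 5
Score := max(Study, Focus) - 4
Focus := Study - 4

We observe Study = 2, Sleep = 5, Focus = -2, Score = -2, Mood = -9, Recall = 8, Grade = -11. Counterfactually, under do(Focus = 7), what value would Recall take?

The intervention breaks the incoming arrows to Focus: Focus := Study - 4 no longer applies, and Focus = 7.
Score = max(Study, Focus) - 4  [with Study=2, Focus=7]  = 3
Recall = 3*Sleep + 2*Score - 3  [with Sleep=5, Score=3]  = 18

18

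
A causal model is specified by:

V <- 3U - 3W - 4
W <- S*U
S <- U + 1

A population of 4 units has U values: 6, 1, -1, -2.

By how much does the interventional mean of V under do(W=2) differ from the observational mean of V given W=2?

The intervention sets W=2 in all 4 units regardless of U. Recomputing V per unit gives 8, -7, -13, -16; average -7.
Observing W=2 restricts to units where W's equation naturally yields 2: U ∈ {1, -2}. In that subpopulation V = -7, -16, mean -11.5.
Difference = -7 − (-11.5) = 4.5.

4.5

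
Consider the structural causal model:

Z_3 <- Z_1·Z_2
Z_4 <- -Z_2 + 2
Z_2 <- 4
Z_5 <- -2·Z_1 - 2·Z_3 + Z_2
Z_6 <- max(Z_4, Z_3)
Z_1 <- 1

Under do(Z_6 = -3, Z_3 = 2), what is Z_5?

Under do(Z_6 = -3, Z_3 = 2), each intervened variable's structural equation is replaced by its fixed value.
Z_5 = -2·Z_1 - 2·Z_3 + Z_2  [with Z_1=1, Z_3=2, Z_2=4]  = -2

-2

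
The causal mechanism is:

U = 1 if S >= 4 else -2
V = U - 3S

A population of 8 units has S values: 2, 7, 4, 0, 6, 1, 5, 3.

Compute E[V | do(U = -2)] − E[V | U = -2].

Under do(U=-2), U's equation is replaced by U=-2 for every unit. Per-unit V: -8, -23, -14, -2, -20, -5, -17, -11. Mean = -12.5.
Conditioning on U=-2 selects the 4 unit(s) with S ∈ {2, 0, 1, 3}. Their V values: -8, -2, -5, -11. Mean = -6.5.
Difference = -12.5 − (-6.5) = -6.

-6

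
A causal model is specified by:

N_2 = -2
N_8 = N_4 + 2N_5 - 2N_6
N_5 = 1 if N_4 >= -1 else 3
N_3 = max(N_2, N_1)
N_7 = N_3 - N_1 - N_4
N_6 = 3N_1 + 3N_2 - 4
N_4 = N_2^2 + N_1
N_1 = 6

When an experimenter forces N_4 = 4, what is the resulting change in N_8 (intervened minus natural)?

-6

do(N_4=4) replaces the equation N_4 = N_2^2 + N_1 with the constant N_4 = 4.
N_5 = 1 if N_4 >= -1 else 3  [with N_4=4]  = 1
N_6 = 3N_1 + 3N_2 - 4  [with N_1=6, N_2=-2]  = 8
N_8 = N_4 + 2N_5 - 2N_6  [with N_4=4, N_5=1, N_6=8]  = -10
Without intervention: N_4 = N_2^2 + N_1  [with N_2=-2, N_1=6]  = 10; N_5 = 1 if N_4 >= -1 else 3  [with N_4=10]  = 1; N_6 = 3N_1 + 3N_2 - 4  [with N_1=6, N_2=-2]  = 8; N_8 = N_4 + 2N_5 - 2N_6  [with N_4=10, N_5=1, N_6=8]  = -4.
Change = -10 − (-4) = -6.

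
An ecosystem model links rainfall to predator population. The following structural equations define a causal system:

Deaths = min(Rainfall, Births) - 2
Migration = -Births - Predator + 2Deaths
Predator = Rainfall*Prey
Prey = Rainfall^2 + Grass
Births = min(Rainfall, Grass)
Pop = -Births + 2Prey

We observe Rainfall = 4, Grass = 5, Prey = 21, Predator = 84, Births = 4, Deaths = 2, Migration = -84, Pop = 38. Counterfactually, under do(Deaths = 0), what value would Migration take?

-88

Intervening sets Deaths = 0 and removes its equation (Deaths = min(Rainfall, Births) - 2).
Prey = Rainfall^2 + Grass  [with Rainfall=4, Grass=5]  = 21
Predator = Rainfall*Prey  [with Rainfall=4, Prey=21]  = 84
Births = min(Rainfall, Grass)  [with Rainfall=4, Grass=5]  = 4
Migration = -Births - Predator + 2Deaths  [with Births=4, Predator=84, Deaths=0]  = -88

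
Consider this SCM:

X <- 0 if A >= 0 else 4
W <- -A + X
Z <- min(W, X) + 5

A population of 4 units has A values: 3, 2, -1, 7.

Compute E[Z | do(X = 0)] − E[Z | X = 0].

Under do(X=0), X's equation is replaced by X=0 for every unit. Per-unit Z: 2, 3, 5, -2. Mean = 2.
Conditioning on X=0 selects the 3 unit(s) with A ∈ {3, 2, 7}. Their Z values: 2, 3, -2. Mean = 1.
Difference = 2 − 1 = 1.

1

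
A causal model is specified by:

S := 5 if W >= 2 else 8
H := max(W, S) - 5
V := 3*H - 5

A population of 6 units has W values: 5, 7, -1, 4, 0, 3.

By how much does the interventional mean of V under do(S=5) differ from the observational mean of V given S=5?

-0.5

do(S=5) breaks S's dependence on W. With S=5 fixed, V across the units is -5, 1, -5, -5, -5, -5, mean -4.
Observing S=5 restricts to units where S's equation naturally yields 5: W ∈ {5, 7, 4, 3}. In that subpopulation V = -5, 1, -5, -5, mean -3.5.
Difference = -4 − (-3.5) = -0.5.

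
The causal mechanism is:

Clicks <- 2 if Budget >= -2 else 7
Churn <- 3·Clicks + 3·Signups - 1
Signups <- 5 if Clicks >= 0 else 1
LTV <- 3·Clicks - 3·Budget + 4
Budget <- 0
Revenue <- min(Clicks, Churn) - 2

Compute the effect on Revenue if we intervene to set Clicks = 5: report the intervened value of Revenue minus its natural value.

3

do(Clicks=5) replaces the equation Clicks <- 2 if Budget >= -2 else 7 with the constant Clicks = 5.
Signups = 5 if Clicks >= 0 else 1  [with Clicks=5]  = 5
Churn = 3·Clicks + 3·Signups - 1  [with Clicks=5, Signups=5]  = 29
Revenue = min(Clicks, Churn) - 2  [with Clicks=5, Churn=29]  = 3
Without intervention: Clicks = 2 if Budget >= -2 else 7  [with Budget=0]  = 2; Signups = 5 if Clicks >= 0 else 1  [with Clicks=2]  = 5; Churn = 3·Clicks + 3·Signups - 1  [with Clicks=2, Signups=5]  = 20; Revenue = min(Clicks, Churn) - 2  [with Clicks=2, Churn=20]  = 0.
Change = 3 − 0 = 3.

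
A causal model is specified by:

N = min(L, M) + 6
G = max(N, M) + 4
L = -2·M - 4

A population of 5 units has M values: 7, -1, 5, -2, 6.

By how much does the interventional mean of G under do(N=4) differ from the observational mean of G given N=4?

Every unit gets N=4 under the intervention. G values become 11, 8, 9, 8, 10; E[G|do(N=4)] = 9.2.
Conditioning on N=4 selects the 2 unit(s) with M ∈ {-1, -2}. Their G values: 8, 8. Mean = 8.
Difference = 9.2 − 8 = 1.2.

1.2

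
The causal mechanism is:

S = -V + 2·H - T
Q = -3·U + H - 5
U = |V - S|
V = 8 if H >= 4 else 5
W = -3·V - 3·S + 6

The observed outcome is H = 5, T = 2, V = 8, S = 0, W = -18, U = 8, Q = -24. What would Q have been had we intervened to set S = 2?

-18

The intervention breaks the incoming arrows to S: S = -V + 2·H - T no longer applies, and S = 2.
V = 8 if H >= 4 else 5  [with H=5]  = 8
U = |V - S|  [with V=8, S=2]  = 6
Q = -3·U + H - 5  [with U=6, H=5]  = -18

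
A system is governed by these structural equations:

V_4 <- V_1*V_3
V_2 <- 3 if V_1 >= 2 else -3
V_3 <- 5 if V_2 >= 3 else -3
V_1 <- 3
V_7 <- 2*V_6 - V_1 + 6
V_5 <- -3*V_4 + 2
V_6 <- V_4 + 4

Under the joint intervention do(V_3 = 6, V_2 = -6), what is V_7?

47

The joint intervention fixes V_3 = 6, V_2 = -6, removing each variable's own equation.
V_4 = V_1*V_3  [with V_1=3, V_3=6]  = 18
V_6 = V_4 + 4  [with V_4=18]  = 22
V_7 = 2*V_6 - V_1 + 6  [with V_6=22, V_1=3]  = 47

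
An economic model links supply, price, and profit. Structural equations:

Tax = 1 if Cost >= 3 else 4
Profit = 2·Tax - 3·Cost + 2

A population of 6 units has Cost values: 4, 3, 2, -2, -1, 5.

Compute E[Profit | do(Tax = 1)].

Every unit gets Tax=1 under the intervention. Profit values become -8, -5, -2, 10, 7, -11; E[Profit|do(Tax=1)] = -1.5.

-1.5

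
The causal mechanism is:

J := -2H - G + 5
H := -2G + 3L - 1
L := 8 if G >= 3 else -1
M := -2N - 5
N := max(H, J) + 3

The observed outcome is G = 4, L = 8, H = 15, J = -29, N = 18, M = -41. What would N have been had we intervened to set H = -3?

10

do(H=-3) replaces the equation H := -2G + 3L - 1 with the constant H = -3.
J = -2H - G + 5  [with H=-3, G=4]  = 7
N = max(H, J) + 3  [with H=-3, J=7]  = 10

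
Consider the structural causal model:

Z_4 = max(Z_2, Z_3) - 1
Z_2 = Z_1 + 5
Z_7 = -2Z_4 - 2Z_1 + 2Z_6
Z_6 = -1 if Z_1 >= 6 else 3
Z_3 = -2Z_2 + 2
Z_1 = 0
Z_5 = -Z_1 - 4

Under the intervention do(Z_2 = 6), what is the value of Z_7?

-4

Under do(Z_2=6), the mechanism Z_2 = Z_1 + 5 is discarded; Z_2 is fixed at 6.
Z_3 = -2Z_2 + 2  [with Z_2=6]  = -10
Z_4 = max(Z_2, Z_3) - 1  [with Z_2=6, Z_3=-10]  = 5
Z_6 = -1 if Z_1 >= 6 else 3  [with Z_1=0]  = 3
Z_7 = -2Z_4 - 2Z_1 + 2Z_6  [with Z_4=5, Z_1=0, Z_6=3]  = -4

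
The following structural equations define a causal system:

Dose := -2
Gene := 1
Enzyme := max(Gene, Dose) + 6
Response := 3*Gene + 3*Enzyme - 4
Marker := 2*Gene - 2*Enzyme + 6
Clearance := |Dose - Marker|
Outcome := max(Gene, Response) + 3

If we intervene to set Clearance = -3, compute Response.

20

do(Clearance=-3) replaces the equation Clearance := |Dose - Marker| with the constant Clearance = -3.
Since Response is not a descendant of the intervened variable, it is unaffected.
Enzyme = max(Gene, Dose) + 6  [with Gene=1, Dose=-2]  = 7
Response = 3*Gene + 3*Enzyme - 4  [with Gene=1, Enzyme=7]  = 20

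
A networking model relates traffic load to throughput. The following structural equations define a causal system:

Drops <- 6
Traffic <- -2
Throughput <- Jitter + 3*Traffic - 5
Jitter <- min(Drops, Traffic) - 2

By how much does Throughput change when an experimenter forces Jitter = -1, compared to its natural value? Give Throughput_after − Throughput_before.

The intervention breaks the incoming arrows to Jitter: Jitter <- min(Drops, Traffic) - 2 no longer applies, and Jitter = -1.
Throughput = Jitter + 3*Traffic - 5  [with Jitter=-1, Traffic=-2]  = -12
Without intervention: Jitter = min(Drops, Traffic) - 2  [with Drops=6, Traffic=-2]  = -4; Throughput = Jitter + 3*Traffic - 5  [with Jitter=-4, Traffic=-2]  = -15.
Change = -12 − (-15) = 3.

3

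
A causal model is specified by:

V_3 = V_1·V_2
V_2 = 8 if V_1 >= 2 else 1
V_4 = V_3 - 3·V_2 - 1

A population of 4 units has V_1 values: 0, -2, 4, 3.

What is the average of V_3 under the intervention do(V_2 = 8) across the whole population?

10

Every unit gets V_2=8 under the intervention. V_3 values become 0, -16, 32, 24; E[V_3|do(V_2=8)] = 10.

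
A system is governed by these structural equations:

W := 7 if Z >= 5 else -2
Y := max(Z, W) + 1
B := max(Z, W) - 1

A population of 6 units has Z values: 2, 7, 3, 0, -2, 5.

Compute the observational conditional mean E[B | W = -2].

E[B|W=-2] averages over only the 4 units with W=-2 (Z = 2, 3, 0, -2): B = 1, 2, -1, -3, mean -0.25.

-0.25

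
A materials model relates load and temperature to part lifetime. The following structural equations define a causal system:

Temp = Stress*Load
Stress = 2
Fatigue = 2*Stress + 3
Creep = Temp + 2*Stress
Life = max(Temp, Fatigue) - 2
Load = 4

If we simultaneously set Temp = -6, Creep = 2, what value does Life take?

Setting Temp = -6, Creep = 2 by intervention discards those variables' equations.
Fatigue = 2*Stress + 3  [with Stress=2]  = 7
Life = max(Temp, Fatigue) - 2  [with Temp=-6, Fatigue=7]  = 5

5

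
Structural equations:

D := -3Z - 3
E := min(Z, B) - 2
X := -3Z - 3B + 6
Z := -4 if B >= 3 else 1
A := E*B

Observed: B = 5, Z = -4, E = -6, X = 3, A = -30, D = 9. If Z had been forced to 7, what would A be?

do(Z=7) replaces the equation Z := -4 if B >= 3 else 1 with the constant Z = 7.
E = min(Z, B) - 2  [with Z=7, B=5]  = 3
A = E*B  [with E=3, B=5]  = 15

15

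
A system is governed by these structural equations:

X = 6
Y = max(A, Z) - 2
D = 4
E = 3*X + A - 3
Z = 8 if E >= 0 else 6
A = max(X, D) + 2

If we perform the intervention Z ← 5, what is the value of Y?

6

The intervention breaks the incoming arrows to Z: Z = 8 if E >= 0 else 6 no longer applies, and Z = 5.
A = max(X, D) + 2  [with X=6, D=4]  = 8
Y = max(A, Z) - 2  [with A=8, Z=5]  = 6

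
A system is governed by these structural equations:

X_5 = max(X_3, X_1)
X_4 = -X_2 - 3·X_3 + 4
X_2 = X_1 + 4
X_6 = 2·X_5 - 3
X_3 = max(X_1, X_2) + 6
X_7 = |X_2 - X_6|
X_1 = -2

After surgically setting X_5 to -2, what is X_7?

Under do(X_5=-2), the mechanism X_5 = max(X_3, X_1) is discarded; X_5 is fixed at -2.
X_2 = X_1 + 4  [with X_1=-2]  = 2
X_6 = 2·X_5 - 3  [with X_5=-2]  = -7
X_7 = |X_2 - X_6|  [with X_2=2, X_6=-7]  = 9

9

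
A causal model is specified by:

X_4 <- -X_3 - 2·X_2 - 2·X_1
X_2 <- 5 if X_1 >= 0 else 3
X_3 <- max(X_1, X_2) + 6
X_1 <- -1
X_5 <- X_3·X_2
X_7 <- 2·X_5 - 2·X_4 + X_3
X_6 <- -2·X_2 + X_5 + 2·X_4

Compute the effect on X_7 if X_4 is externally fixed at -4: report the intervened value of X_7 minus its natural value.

The intervention breaks the incoming arrows to X_4: X_4 <- -X_3 - 2·X_2 - 2·X_1 no longer applies, and X_4 = -4.
X_2 = 5 if X_1 >= 0 else 3  [with X_1=-1]  = 3
X_3 = max(X_1, X_2) + 6  [with X_1=-1, X_2=3]  = 9
X_5 = X_3·X_2  [with X_3=9, X_2=3]  = 27
X_7 = 2·X_5 - 2·X_4 + X_3  [with X_5=27, X_4=-4, X_3=9]  = 71
Without intervention: X_2 = 5 if X_1 >= 0 else 3  [with X_1=-1]  = 3; X_3 = max(X_1, X_2) + 6  [with X_1=-1, X_2=3]  = 9; X_4 = -X_3 - 2·X_2 - 2·X_1  [with X_3=9, X_2=3, X_1=-1]  = -13; X_5 = X_3·X_2  [with X_3=9, X_2=3]  = 27; X_7 = 2·X_5 - 2·X_4 + X_3  [with X_5=27, X_4=-13, X_3=9]  = 89.
Change = 71 − 89 = -18.

-18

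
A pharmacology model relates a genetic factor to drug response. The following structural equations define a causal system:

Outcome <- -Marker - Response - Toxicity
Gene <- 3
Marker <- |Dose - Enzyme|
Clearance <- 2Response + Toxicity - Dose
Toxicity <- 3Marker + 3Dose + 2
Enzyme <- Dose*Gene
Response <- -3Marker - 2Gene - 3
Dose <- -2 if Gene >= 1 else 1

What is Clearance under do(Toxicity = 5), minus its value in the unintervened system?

-3

Intervening sets Toxicity = 5 and removes its equation (Toxicity <- 3Marker + 3Dose + 2).
Dose = -2 if Gene >= 1 else 1  [with Gene=3]  = -2
Enzyme = Dose*Gene  [with Dose=-2, Gene=3]  = -6
Marker = |Dose - Enzyme|  [with Dose=-2, Enzyme=-6]  = 4
Response = -3Marker - 2Gene - 3  [with Marker=4, Gene=3]  = -21
Clearance = 2Response + Toxicity - Dose  [with Response=-21, Toxicity=5, Dose=-2]  = -35
Without intervention: Dose = -2 if Gene >= 1 else 1  [with Gene=3]  = -2; Enzyme = Dose*Gene  [with Dose=-2, Gene=3]  = -6; Marker = |Dose - Enzyme|  [with Dose=-2, Enzyme=-6]  = 4; Response = -3Marker - 2Gene - 3  [with Marker=4, Gene=3]  = -21; Toxicity = 3Marker + 3Dose + 2  [with Marker=4, Dose=-2]  = 8; Clearance = 2Response + Toxicity - Dose  [with Response=-21, Toxicity=8, Dose=-2]  = -32.
Change = -35 − (-32) = -3.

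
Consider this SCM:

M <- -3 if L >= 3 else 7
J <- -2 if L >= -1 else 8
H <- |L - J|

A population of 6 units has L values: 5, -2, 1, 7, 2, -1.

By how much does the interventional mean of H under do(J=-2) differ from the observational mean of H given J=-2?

Every unit gets J=-2 under the intervention. H values become 7, 0, 3, 9, 4, 1; E[H|do(J=-2)] = 4.
Conditioning on J=-2 selects the 5 unit(s) with L ∈ {5, 1, 7, 2, -1}. Their H values: 7, 3, 9, 4, 1. Mean = 4.8.
Difference = 4 − 4.8 = -0.8.

-0.8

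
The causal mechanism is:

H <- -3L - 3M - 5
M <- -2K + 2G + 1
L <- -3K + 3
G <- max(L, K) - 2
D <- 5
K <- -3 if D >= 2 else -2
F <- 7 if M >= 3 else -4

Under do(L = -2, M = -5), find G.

The joint intervention fixes L = -2, M = -5, removing each variable's own equation.
K = -3 if D >= 2 else -2  [with D=5]  = -3
G = max(L, K) - 2  [with L=-2, K=-3]  = -4

-4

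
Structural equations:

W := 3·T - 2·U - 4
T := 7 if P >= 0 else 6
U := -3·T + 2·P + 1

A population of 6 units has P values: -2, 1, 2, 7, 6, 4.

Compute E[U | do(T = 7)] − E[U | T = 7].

The intervention sets T=7 in all 6 units regardless of P. Recomputing U per unit gives -24, -18, -16, -6, -8, -12; average -14.
Observing T=7 restricts to units where T's equation naturally yields 7: P ∈ {1, 2, 7, 6, 4}. In that subpopulation U = -18, -16, -6, -8, -12, mean -12.
Difference = -14 − (-12) = -2.

-2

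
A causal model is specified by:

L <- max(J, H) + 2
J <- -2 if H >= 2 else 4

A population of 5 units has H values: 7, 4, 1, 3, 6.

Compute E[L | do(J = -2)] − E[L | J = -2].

-0.8

Under do(J=-2), J's equation is replaced by J=-2 for every unit. Per-unit L: 9, 6, 3, 5, 8. Mean = 6.2.
Observing J=-2 restricts to units where J's equation naturally yields -2: H ∈ {7, 4, 3, 6}. In that subpopulation L = 9, 6, 5, 8, mean 7.
Difference = 6.2 − 7 = -0.8.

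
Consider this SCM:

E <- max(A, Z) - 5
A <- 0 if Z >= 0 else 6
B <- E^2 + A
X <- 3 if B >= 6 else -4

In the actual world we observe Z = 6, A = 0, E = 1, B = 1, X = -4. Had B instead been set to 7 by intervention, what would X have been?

3

Intervening sets B = 7 and removes its equation (B <- E^2 + A).
X = 3 if B >= 6 else -4  [with B=7]  = 3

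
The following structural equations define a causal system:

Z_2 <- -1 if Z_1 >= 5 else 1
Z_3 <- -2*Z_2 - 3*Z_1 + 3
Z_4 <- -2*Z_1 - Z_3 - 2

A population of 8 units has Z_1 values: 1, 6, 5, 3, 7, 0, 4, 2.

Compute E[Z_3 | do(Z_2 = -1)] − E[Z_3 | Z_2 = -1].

7.5

do(Z_2=-1) breaks Z_2's dependence on Z_1. With Z_2=-1 fixed, Z_3 across the units is 2, -13, -10, -4, -16, 5, -7, -1, mean -5.5.
Conditioning on Z_2=-1 selects the 3 unit(s) with Z_1 ∈ {6, 5, 7}. Their Z_3 values: -13, -10, -16. Mean = -13.
Difference = -5.5 − (-13) = 7.5.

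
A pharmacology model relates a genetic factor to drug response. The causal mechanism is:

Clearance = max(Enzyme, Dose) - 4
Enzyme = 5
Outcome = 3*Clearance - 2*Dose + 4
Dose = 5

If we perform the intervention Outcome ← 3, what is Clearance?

1

Under do(Outcome=3), the mechanism Outcome = 3*Clearance - 2*Dose + 4 is discarded; Outcome is fixed at 3.
Since Clearance is not a descendant of the intervened variable, it is unaffected.
Clearance = max(Enzyme, Dose) - 4  [with Enzyme=5, Dose=5]  = 1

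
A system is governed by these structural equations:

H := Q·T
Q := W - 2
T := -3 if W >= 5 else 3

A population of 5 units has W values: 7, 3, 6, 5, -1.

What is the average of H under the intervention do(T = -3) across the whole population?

Under do(T=-3), T's equation is replaced by T=-3 for every unit. Per-unit H: -15, -3, -12, -9, 9. Mean = -6.

-6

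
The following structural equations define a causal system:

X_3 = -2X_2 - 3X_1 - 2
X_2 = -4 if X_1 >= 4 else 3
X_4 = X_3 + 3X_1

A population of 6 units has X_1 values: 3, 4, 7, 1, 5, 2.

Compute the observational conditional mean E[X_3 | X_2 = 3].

-14

Conditioning on X_2=3 selects the 3 unit(s) with X_1 ∈ {3, 1, 2}. Their X_3 values: -17, -11, -14. Mean = -14.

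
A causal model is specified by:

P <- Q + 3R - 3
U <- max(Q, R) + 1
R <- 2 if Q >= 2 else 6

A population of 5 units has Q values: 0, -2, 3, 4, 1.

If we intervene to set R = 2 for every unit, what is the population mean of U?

do(R=2) breaks R's dependence on Q. With R=2 fixed, U across the units is 3, 3, 4, 5, 3, mean 3.6.

3.6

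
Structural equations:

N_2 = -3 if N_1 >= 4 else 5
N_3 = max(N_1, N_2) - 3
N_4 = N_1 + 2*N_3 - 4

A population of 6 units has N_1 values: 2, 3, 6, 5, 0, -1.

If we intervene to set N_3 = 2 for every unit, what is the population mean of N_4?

2.5

The intervention sets N_3=2 in all 6 units regardless of N_1. Recomputing N_4 per unit gives 2, 3, 6, 5, 0, -1; average 2.5.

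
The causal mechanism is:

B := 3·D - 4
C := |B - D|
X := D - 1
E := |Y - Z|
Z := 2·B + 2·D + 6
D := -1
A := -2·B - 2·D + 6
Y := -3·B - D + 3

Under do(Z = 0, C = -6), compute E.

25

Under do(Z = 0, C = -6), each intervened variable's structural equation is replaced by its fixed value.
B = 3·D - 4  [with D=-1]  = -7
Y = -3·B - D + 3  [with B=-7, D=-1]  = 25
E = |Y - Z|  [with Y=25, Z=0]  = 25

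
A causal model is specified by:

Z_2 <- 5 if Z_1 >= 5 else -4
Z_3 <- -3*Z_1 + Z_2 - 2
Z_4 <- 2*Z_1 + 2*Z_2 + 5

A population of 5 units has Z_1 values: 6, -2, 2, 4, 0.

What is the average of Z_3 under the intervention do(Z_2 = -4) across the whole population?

-12

do(Z_2=-4) breaks Z_2's dependence on Z_1. With Z_2=-4 fixed, Z_3 across the units is -24, 0, -12, -18, -6, mean -12.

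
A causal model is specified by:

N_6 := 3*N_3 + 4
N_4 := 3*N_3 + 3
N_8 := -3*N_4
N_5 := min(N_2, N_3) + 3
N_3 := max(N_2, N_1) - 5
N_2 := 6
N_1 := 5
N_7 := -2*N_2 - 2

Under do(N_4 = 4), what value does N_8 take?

do(N_4=4) replaces the equation N_4 := 3*N_3 + 3 with the constant N_4 = 4.
N_8 = -3*N_4  [with N_4=4]  = -12

-12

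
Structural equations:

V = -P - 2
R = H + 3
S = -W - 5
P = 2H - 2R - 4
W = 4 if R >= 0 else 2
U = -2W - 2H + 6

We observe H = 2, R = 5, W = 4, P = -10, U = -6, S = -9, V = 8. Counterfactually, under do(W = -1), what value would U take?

4

do(W=-1) replaces the equation W = 4 if R >= 0 else 2 with the constant W = -1.
U = -2W - 2H + 6  [with W=-1, H=2]  = 4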